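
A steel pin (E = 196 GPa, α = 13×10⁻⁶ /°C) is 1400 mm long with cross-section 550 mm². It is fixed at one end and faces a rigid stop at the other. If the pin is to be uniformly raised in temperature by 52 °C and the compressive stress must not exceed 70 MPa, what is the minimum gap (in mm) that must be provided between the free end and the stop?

With no wall the pin would lengthen by αΔT L = 13×10⁻⁶ × 52 × 1400 = 0.9464 mm.
At the allowable stress the elastic shortening the wall may impose is σL/E = 70 × 1400 / (196×10³) = 0.5 mm.
The gap must absorb the remainder: g_min = 0.9464 − 0.5 = 0.4464 mm.

g ≈ 0.446 mm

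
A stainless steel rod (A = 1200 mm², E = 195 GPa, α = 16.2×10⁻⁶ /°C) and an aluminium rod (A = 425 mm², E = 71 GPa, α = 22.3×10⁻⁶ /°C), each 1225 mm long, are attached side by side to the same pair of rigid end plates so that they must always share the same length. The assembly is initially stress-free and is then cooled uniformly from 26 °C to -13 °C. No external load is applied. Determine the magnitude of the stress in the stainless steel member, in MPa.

σ ≈ 5.3 MPa (compressive)

The aluminium has the larger α, so on cooling it would change length more than the stainless steel if both were free. The rigid plates force a common final length, so the aluminium is put into tension and the stainless steel into compression, with equal and opposite forces P (no external load).
Compatibility of the two members (thermal + elastic change equal): (α₁ − α₂)ΔT = P·[1/(A₁E₁) + 1/(A₂E₂)].
|α₁ − α₂|·ΔT = 6.1×10⁻⁶ × 39 = 0.0002379.
1/(A₁E₁) + 1/(A₂E₂) = 1/(1200×195×10³) + 1/(425×71×10³) = 3.741×10⁻⁸ N⁻¹.
P = 0.0002379 / 3.741×10⁻⁸ = 6359 N = 6.359 kN.
σ_{stainless steel} = P/A₁ = 6359/1200 = 5.299 MPa, compressive.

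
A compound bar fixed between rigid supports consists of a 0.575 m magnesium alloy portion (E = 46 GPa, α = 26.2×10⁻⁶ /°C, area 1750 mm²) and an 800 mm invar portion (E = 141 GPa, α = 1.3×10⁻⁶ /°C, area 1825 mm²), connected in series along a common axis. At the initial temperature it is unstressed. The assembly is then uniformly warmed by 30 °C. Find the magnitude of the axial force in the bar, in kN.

Free thermal expansion of the whole bar: Σ αᵢΔT Lᵢ = 26.2×10⁻⁶×30×575 + 1.3×10⁻⁶×30×800 = 0.4831 mm.
The rigid supports impose zero overall length change; the single axial force P common to all segments must satisfy P Σ Lᵢ/(AᵢEᵢ) = δ_free.
The series flexibility is Σ Lᵢ/(AᵢEᵢ) = 575/(1750×46×10³) + 800/(1825×141×10³) = 1.025×10⁻⁵ mm/N.
Hence P = δ_free / Σ(L/AE) = 0.4831/1.025×10⁻⁵ = 47.13 kN (compressive).

P ≈ 47.1 kN (compressive)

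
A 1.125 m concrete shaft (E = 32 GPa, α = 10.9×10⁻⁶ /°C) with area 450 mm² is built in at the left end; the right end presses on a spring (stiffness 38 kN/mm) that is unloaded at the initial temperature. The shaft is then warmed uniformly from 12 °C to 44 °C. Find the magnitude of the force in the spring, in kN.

P ≈ 3.76 kN

The unrestrained thermal change is αΔT L = 10.9×10⁻⁶ × 32 × 1125 = 0.3924 mm.
With a force P in the spring, the elastic change of the shaft is PL/(AE) and that of the spring is P/k; compatibility requires their sum to equal δ_free.
P [ L/(AE) + 1/k ] = δ_free → P [ 1125/(450×32×10³) + 1/(38×10³) ] = 0.3924.
P = 0.3924 / 0.0001044 = 3757 N.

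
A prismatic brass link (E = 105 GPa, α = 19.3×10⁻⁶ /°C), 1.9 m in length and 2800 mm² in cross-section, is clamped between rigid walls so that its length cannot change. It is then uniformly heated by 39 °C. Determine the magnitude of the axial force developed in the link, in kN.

The ends cannot move, so σ = EαΔT = 105×10³ × 19.3×10⁻⁶ × 39 = 79.03 MPa.
P = AEαΔT = 2800 × 105×10³ × 19.3×10⁻⁶ × 39 = 221.3 kN (compressive).

P ≈ 221 kN (compressive)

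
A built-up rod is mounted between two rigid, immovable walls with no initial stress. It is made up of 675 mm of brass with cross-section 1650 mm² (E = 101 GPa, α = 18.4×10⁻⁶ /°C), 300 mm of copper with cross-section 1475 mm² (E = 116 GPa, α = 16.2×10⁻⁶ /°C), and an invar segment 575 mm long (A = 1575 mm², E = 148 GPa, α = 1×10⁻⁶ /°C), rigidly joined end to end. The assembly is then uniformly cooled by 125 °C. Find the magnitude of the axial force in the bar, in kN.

P ≈ 270 kN (tensile)

With the walls removed the bar would change length by δ_free = Σ αᵢΔT Lᵢ = 18.4×10⁻⁶×125×675 + 16.2×10⁻⁶×125×300 + 1×10⁻⁶×125×575 = 2.232 mm.
The walls prevent any net length change, so an axial force P (same in every segment) develops. Compatibility: P · Σ Lᵢ/(AᵢEᵢ) = δ_free.
Σ Lᵢ/(AᵢEᵢ) = 675/(1650×101×10³) + 300/(1475×116×10³) + 575/(1575×148×10³) = 8.271×10⁻⁶ mm/N.
Hence P = δ_free / Σ(L/AE) = 2.232/8.271×10⁻⁶ = 269.9 kN (tensile).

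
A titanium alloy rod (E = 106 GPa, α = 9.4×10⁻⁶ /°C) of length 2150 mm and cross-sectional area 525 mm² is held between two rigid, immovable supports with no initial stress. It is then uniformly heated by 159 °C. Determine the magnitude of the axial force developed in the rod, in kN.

With zero net strain, σ = E·αΔT = 106 GPa × 9.4×10⁻⁶ × 159 = 158.4 MPa.
Axial force P = σA = 158.4 × 525 = 83170 N = 83.17 kN, compressive.

P ≈ 83.2 kN (compressive)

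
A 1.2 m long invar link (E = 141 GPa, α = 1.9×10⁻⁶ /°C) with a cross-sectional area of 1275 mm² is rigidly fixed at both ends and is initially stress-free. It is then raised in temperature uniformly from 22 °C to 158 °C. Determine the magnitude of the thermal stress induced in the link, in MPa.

σ ≈ 36.4 MPa (compressive)

With length fixed, the mechanical strain must cancel the thermal strain αΔT = 1.9×10⁻⁶ × 136 = 258.4×10⁻⁶.
The stress required to suppress this strain is σ = Eε = 141×10³ × 258.4×10⁻⁶ = 36.43 MPa, compressive since the link is trying to expand.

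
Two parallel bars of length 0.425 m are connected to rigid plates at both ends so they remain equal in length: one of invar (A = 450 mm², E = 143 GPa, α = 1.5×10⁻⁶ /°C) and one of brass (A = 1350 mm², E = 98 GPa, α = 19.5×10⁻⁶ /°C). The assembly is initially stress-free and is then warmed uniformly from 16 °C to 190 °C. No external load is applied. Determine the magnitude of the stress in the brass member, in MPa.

σ ≈ 100 MPa (compressive)

Equilibrium of a rigid end plate with no external load gives equal and opposite internal forces ±P in the two members. Since α_{brass} > α_{invar}, heating drives the brass into compression and the invar into tension.
Equating the net (thermal + elastic) strains gives |α₁ − α₂|·ΔT = P·[1/(A₁E₁) + 1/(A₂E₂)].
|α₁ − α₂|·ΔT = 18×10⁻⁶ × 174 = 0.003132.
1/(A₁E₁) + 1/(A₂E₂) = 1/(450×143×10³) + 1/(1350×98×10³) = 2.31×10⁻⁸ N⁻¹.
So P = 0.003132 / 2.31×10⁻⁸ = 135.6 kN.
σ_{brass} = P/A₂ = 135600/1350 = 100.4 MPa, compressive.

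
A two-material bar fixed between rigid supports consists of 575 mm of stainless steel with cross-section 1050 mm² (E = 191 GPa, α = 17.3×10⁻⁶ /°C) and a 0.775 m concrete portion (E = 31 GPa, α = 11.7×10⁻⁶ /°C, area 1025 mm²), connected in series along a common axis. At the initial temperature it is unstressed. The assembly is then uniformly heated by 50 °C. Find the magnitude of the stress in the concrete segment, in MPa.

With the walls removed the bar would change length by δ_free = Σ αᵢΔT Lᵢ = 17.3×10⁻⁶×50×575 + 11.7×10⁻⁶×50×775 = 0.9507 mm.
The walls prevent any net length change, so an axial force P (same in every segment) develops. Compatibility: P · Σ Lᵢ/(AᵢEᵢ) = δ_free.
Σ Lᵢ/(AᵢEᵢ) = 575/(1050×191×10³) + 775/(1025×31×10³) = 2.726×10⁻⁵ mm/N.
P = 0.9507 / 2.726×10⁻⁵ = 34880 N = 34.88 kN, compressive.
σ_{concrete} = P / A = 34880 / 1025 = 34.03 MPa.

σ ≈ 34 MPa (compressive)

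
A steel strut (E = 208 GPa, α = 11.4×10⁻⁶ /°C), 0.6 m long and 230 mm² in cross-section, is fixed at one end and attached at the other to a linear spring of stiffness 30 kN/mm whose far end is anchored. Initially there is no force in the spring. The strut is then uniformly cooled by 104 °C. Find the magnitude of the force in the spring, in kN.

P ≈ 15.5 kN

The unrestrained thermal change is αΔT L = 11.4×10⁻⁶ × 104 × 600 = 0.7114 mm.
With a force P in the spring, the elastic change of the strut is PL/(AE) and that of the spring is P/k; compatibility requires their sum to equal δ_free.
P [ L/(AE) + 1/k ] = δ_free → P [ 600/(230×208×10³) + 1/(30×10³) ] = 0.7114.
P = 0.7114 / 4.588×10⁻⁵ = 15510 N.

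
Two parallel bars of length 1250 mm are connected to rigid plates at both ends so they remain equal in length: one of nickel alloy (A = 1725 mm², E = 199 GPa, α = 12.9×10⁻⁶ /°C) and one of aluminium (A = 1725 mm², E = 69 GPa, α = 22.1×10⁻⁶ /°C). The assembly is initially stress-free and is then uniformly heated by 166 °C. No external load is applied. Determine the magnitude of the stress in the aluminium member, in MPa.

σ ≈ 78.2 MPa (compressive)

The aluminium has the larger α, so on heating it would change length more than the nickel alloy if both were free. The rigid plates force a common final length, so the aluminium is put into compression and the nickel alloy into tension, with equal and opposite forces P (no external load).
Setting the final lengths equal and cancelling L: (α₁ − α₂)ΔT = P/(A₁E₁) + P/(A₂E₂).
|α₁ − α₂|·ΔT = 9.2×10⁻⁶ × 166 = 0.001527.
1/(A₁E₁) + 1/(A₂E₂) = 1/(1725×199×10³) + 1/(1725×69×10³) = 1.131×10⁻⁸ N⁻¹.
So P = 0.001527 / 1.131×10⁻⁸ = 135 kN.
σ_{aluminium} = P/A₂ = 135000/1725 = 78.25 MPa, compressive.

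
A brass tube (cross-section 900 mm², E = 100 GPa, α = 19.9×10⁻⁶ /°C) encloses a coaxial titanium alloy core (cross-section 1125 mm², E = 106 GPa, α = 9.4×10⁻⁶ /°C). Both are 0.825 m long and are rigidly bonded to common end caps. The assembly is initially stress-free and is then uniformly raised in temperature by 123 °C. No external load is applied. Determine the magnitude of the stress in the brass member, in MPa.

Both members must finish at the same length. With the larger α, the brass tends to over-expand; the plates restrain it, putting the brass in compression and the titanium alloy in tension. With no external load the two internal forces are equal and opposite, magnitude P.
Compatibility of the two members (thermal + elastic change equal): (α₁ − α₂)ΔT = P·[1/(A₁E₁) + 1/(A₂E₂)].
|α₁ − α₂|·ΔT = 10.5×10⁻⁶ × 123 = 0.001291.
1/(A₁E₁) + 1/(A₂E₂) = 1/(900×100×10³) + 1/(1125×106×10³) = 1.95×10⁻⁸ N⁻¹.
So P = 0.001291 / 1.95×10⁻⁸ = 66.24 kN.
σ_{brass} = P/A₁ = 66240/900 = 73.6 MPa, compressive.

σ ≈ 73.6 MPa (compressive)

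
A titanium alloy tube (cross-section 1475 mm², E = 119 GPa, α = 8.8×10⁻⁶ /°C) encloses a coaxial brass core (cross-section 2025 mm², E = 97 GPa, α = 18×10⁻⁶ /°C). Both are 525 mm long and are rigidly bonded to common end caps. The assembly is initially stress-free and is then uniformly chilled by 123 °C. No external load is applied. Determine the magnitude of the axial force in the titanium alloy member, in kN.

P ≈ 105 kN (compressive in the titanium alloy)

Equilibrium of a rigid end plate with no external load gives equal and opposite internal forces ±P in the two members. Since α_{brass} > α_{titanium alloy}, cooling drives the brass into tension and the titanium alloy into compression.
Compatibility of the two members (thermal + elastic change equal): (α₁ − α₂)ΔT = P·[1/(A₁E₁) + 1/(A₂E₂)].
|α₁ − α₂|·ΔT = 9.2×10⁻⁶ × 123 = 0.001132.
1/(A₁E₁) + 1/(A₂E₂) = 1/(1475×119×10³) + 1/(2025×97×10³) = 1.079×10⁻⁸ N⁻¹.
P = 0.001132 / 1.079×10⁻⁸ = 104900 N = 104.9 kN.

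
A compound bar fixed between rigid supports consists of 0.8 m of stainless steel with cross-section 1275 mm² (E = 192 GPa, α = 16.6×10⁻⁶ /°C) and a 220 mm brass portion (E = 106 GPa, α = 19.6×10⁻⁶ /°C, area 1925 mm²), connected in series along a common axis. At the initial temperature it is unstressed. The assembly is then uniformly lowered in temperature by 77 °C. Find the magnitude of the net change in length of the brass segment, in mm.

Free thermal contraction of the whole bar: Σ αᵢΔT Lᵢ = 16.6×10⁻⁶×77×800 + 19.6×10⁻⁶×77×220 = 1.355 mm.
Since the ends are fixed, an axial force P builds up, equal in every segment, with P · Σ Lᵢ/(AᵢEᵢ) = δ_free.
Σ Lᵢ/(AᵢEᵢ) = 800/(1275×192×10³) + 220/(1925×106×10³) = 4.346×10⁻⁶ mm/N.
So P = 1.355 / 4.346×10⁻⁶ = 311.7 kN, tensile.
For the brass segment, free thermal change = 19.6×10⁻⁶×77×220 = 0.332 mm and elastic change from P = 311700×220/(1925×106×10³) = 0.336 mm; these oppose, so the net change is 0.00401 mm (segment lengthens).

|ΔL| ≈ 0.00401 mm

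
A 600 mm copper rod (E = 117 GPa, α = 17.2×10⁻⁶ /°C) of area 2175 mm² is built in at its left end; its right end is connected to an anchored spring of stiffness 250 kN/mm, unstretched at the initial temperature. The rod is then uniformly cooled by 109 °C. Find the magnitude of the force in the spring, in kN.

P ≈ 177 kN

If the spring were absent the rod would shorten by αΔT L = 17.2×10⁻⁶ × 109 × 600 = 1.125 mm.
Let P be the tensile force in the spring. The rod extends elastically by PL/(AE) and the spring stretches by P/k; together these equal δ_free.
So P = δ_free / [L/(AE) + 1/k] = 1.125 / [ 600/(2175×117×10³) + 1/(250×10³) ].
P = 1.125 / 6.358×10⁻⁶ = 176900 N.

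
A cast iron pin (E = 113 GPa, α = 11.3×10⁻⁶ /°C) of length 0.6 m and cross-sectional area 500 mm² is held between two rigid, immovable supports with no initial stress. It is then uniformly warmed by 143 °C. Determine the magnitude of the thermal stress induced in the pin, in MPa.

σ ≈ 183 MPa (compressive)

With length fixed, the mechanical strain must cancel the thermal strain αΔT = 11.3×10⁻⁶ × 143 = 1615.9×10⁻⁶.
Hence σ = E·αΔT = 113×10³ × 1615.9×10⁻⁶ = 182.6 MPa, compressive.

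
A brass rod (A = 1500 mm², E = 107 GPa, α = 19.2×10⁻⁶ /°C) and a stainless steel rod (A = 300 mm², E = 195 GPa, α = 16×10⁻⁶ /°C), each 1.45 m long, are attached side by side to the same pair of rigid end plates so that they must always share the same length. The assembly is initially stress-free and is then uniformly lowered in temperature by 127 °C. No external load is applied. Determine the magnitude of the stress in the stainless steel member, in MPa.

Both members must finish at the same length. With the larger α, the brass tends to over-contract; the plates restrain it, putting the brass in tension and the stainless steel in compression. With no external load the two internal forces are equal and opposite, magnitude P.
Equating the net (thermal + elastic) strains gives |α₁ − α₂|·ΔT = P·[1/(A₁E₁) + 1/(A₂E₂)].
|α₁ − α₂|·ΔT = 3.2×10⁻⁶ × 127 = 0.0004064.
1/(A₁E₁) + 1/(A₂E₂) = 1/(1500×107×10³) + 1/(300×195×10³) = 2.332×10⁻⁸ N⁻¹.
P = 0.0004064 / 2.332×10⁻⁸ = 17420 N = 17.42 kN.
σ_{stainless steel} = P/A₂ = 17420/300 = 58.08 MPa, compressive.

σ ≈ 58.1 MPa (compressive)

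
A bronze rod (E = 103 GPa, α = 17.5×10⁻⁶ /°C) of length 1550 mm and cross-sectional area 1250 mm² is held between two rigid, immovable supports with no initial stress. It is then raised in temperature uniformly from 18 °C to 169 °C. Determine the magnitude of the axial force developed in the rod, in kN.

Full restraint means ε = 0, so the stress is σ = EαΔT = 103×10³ × 17.5×10⁻⁶ × 151 = 272.2 MPa.
P = AEαΔT = 1250 × 103×10³ × 17.5×10⁻⁶ × 151 = 340.2 kN (compressive).

P ≈ 340 kN (compressive)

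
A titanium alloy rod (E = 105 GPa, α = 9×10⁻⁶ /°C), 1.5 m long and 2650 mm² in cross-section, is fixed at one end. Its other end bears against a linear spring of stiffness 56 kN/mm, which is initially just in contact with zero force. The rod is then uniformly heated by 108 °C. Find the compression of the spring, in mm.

δ ≈ 1.12 mm

The unrestrained thermal change is αΔT L = 9×10⁻⁶ × 108 × 1500 = 1.458 mm.
With a force P in the spring, the elastic change of the rod is PL/(AE) and that of the spring is P/k; compatibility requires their sum to equal δ_free.
P [ L/(AE) + 1/k ] = δ_free → P [ 1500/(2650×105×10³) + 1/(56×10³) ] = 1.458.
P = 1.458 / 2.325×10⁻⁵ = 62720 N.
Spring compression = P/k = 62720/(56×10³) = 1.12 mm.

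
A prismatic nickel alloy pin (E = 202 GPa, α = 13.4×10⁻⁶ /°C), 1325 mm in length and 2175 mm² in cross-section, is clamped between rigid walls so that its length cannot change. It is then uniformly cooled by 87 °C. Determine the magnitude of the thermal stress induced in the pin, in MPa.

Because both ends are immovable the net strain is zero, and the suppressed thermal strain is αΔT = 13.4×10⁻⁶ × 87 = 1165.8×10⁻⁶.
Hence σ = E·αΔT = 202×10³ × 1165.8×10⁻⁶ = 235.5 MPa, tensile.

σ ≈ 235 MPa (tensile)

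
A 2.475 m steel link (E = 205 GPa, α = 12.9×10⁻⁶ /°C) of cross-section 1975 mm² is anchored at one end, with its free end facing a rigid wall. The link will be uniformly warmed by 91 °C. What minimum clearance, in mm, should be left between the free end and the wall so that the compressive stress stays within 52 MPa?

g ≈ 2.28 mm

Free expansion if unrestrained: δ_free = αΔT L = 12.9×10⁻⁶ × 91 × 2475 = 2.905 mm.
At the allowable stress the elastic shortening the wall may impose is σL/E = 52 × 2475 / (205×10³) = 0.6278 mm.
The gap must absorb the remainder: g_min = 2.905 − 0.6278 = 2.278 mm.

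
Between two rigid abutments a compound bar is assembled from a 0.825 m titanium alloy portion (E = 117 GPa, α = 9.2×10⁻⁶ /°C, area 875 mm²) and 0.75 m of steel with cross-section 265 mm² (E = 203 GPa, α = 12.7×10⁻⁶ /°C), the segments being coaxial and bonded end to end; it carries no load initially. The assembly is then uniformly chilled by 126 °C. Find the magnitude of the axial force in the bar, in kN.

P ≈ 98 kN (tensile)

If the supports were absent, the total length change would be Σ αᵢΔT Lᵢ = 9.2×10⁻⁶×126×825 + 12.7×10⁻⁶×126×750 = 2.156 mm.
Since the ends are fixed, an axial force P builds up, equal in every segment, with P · Σ Lᵢ/(AᵢEᵢ) = δ_free.
Σ Lᵢ/(AᵢEᵢ) = 825/(875×117×10³) + 750/(265×203×10³) = 2.2×10⁻⁵ mm/N.
So P = 2.156 / 2.2×10⁻⁵ = 98.02 kN, tensile.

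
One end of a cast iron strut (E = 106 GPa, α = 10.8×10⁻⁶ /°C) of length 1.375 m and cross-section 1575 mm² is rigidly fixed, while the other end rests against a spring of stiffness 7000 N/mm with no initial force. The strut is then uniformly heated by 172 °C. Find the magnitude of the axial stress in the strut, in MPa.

Free thermal expansion: δ_free = αΔT L = 10.8×10⁻⁶ × 172 × 1375 = 2.554 mm.
Let P be the compressive force at the spring. The strut shortens elastically by PL/(AE) and the spring compresses by P/k; together these equal δ_free.
P [ L/(AE) + 1/k ] = δ_free → P [ 1375/(1575×106×10³) + 1/(7000) ] = 2.554.
P = 2.554 / 0.0001511 = 16900 N.
σ = P/A = 16900/1575 = 10.73 MPa.

σ ≈ 10.7 MPa (compressive)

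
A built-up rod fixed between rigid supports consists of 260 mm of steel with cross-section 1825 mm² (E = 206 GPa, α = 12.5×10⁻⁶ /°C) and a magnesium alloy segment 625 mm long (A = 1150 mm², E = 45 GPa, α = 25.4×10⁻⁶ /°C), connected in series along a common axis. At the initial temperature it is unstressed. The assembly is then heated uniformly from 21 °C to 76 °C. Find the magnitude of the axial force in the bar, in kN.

P ≈ 82.4 kN (compressive)

With the walls removed the bar would change length by δ_free = Σ αᵢΔT Lᵢ = 12.5×10⁻⁶×55×260 + 25.4×10⁻⁶×55×625 = 1.052 mm.
The rigid supports impose zero overall length change; the single axial force P common to all segments must satisfy P Σ Lᵢ/(AᵢEᵢ) = δ_free.
The series flexibility is Σ Lᵢ/(AᵢEᵢ) = 260/(1825×206×10³) + 625/(1150×45×10³) = 1.277×10⁻⁵ mm/N.
Hence P = δ_free / Σ(L/AE) = 1.052/1.277×10⁻⁵ = 82.38 kN (compressive).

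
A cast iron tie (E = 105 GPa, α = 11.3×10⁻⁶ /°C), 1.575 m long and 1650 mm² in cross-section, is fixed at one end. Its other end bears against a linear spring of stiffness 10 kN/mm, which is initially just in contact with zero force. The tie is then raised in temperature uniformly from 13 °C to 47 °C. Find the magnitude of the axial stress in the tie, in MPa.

σ ≈ 3.36 MPa (compressive)

The unrestrained thermal change is αΔT L = 11.3×10⁻⁶ × 34 × 1575 = 0.6051 mm.
With a force P in the spring, the elastic change of the tie is PL/(AE) and that of the spring is P/k; compatibility requires their sum to equal δ_free.
So P = δ_free / [L/(AE) + 1/k] = 0.6051 / [ 1575/(1650×105×10³) + 1/(10×10³) ].
P = 0.6051 / 0.0001091 = 5547 N.
σ = P/A = 5547/1650 = 3.362 MPa.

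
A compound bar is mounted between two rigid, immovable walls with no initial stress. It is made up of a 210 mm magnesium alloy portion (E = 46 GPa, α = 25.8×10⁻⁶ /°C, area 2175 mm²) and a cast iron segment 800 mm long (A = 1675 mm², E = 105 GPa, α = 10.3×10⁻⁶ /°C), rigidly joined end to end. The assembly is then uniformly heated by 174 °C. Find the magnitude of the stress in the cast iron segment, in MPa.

σ ≈ 213 MPa (compressive)

With the walls removed the bar would change length by δ_free = Σ αᵢΔT Lᵢ = 25.8×10⁻⁶×174×210 + 10.3×10⁻⁶×174×800 = 2.376 mm.
The walls prevent any net length change, so an axial force P (same in every segment) develops. Compatibility: P · Σ Lᵢ/(AᵢEᵢ) = δ_free.
Σ Lᵢ/(AᵢEᵢ) = 210/(2175×46×10³) + 800/(1675×105×10³) = 6.648×10⁻⁶ mm/N.
P = 2.376 / 6.648×10⁻⁶ = 357500 N = 357.5 kN, compressive.
σ_{cast iron} = P / A = 357500 / 1675 = 213.4 MPa.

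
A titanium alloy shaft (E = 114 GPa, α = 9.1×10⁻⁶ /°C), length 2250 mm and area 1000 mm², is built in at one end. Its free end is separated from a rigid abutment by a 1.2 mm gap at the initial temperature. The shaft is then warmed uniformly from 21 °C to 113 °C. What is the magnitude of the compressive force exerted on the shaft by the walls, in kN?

P ≈ 34.6 kN

Unrestrained expansion: δ_free = αΔT L = 9.1×10⁻⁶ × 92 × 2250 = 1.884 mm.
This exceeds the 1.2 mm gap, so the wall pushes back. The portion of expansion that must be recovered elastically is δ_free − gap = 1.884 − 1.2 = 0.6837 mm.
Compatibility: PL/(AE) = 0.6837 mm, so σ = P/A = E × (0.6837/2250) = 34.64 MPa.
P = σA = 34.64 × 1000 = 34.64 kN.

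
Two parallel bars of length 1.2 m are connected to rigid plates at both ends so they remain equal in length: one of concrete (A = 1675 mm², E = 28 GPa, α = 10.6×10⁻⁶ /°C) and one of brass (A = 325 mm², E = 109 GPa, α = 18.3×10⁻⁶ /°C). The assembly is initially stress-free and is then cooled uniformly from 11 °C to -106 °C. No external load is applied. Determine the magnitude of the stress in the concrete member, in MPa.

σ ≈ 10.9 MPa (compressive)

Equilibrium of a rigid end plate with no external load gives equal and opposite internal forces ±P in the two members. Since α_{brass} > α_{concrete}, cooling drives the brass into tension and the concrete into compression.
Compatibility of the two members (thermal + elastic change equal): (α₁ − α₂)ΔT = P·[1/(A₁E₁) + 1/(A₂E₂)].
|α₁ − α₂|·ΔT = 7.7×10⁻⁶ × 117 = 0.0009009.
1/(A₁E₁) + 1/(A₂E₂) = 1/(1675×28×10³) + 1/(325×109×10³) = 4.955×10⁻⁸ N⁻¹.
So P = 0.0009009 / 4.955×10⁻⁸ = 18.18 kN.
σ_{concrete} = P/A₁ = 18180/1675 = 10.85 MPa, compressive.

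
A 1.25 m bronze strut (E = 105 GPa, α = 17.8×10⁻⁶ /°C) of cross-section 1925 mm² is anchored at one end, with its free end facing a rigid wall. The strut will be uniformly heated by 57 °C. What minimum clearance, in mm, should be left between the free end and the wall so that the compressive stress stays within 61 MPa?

g ≈ 0.542 mm

With no wall the strut would lengthen by αΔT L = 17.8×10⁻⁶ × 57 × 1250 = 1.268 mm.
A stress of 61 MPa corresponds to the wall pushing the strut back by σL/E = 61×1250/(105×10³) = 0.7262 mm.
So the gap has to take up the difference, g_min = δ_free − σL/E = 1.268 − 0.7262 = 0.5421 mm.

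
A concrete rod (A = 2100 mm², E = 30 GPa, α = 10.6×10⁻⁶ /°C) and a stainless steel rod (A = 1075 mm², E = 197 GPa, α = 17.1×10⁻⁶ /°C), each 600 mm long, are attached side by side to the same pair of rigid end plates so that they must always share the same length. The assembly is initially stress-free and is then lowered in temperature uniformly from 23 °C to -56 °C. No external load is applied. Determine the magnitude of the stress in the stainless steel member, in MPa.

σ ≈ 23.2 MPa (tensile)

Both members must finish at the same length. With the larger α, the stainless steel tends to over-contract; the plates restrain it, putting the stainless steel in tension and the concrete in compression. With no external load the two internal forces are equal and opposite, magnitude P.
Compatibility of the two members (thermal + elastic change equal): (α₁ − α₂)ΔT = P·[1/(A₁E₁) + 1/(A₂E₂)].
|α₁ − α₂|·ΔT = 6.5×10⁻⁶ × 79 = 0.0005135.
1/(A₁E₁) + 1/(A₂E₂) = 1/(2100×30×10³) + 1/(1075×197×10³) = 2.06×10⁻⁸ N⁻¹.
P = 0.0005135 / 2.06×10⁻⁸ = 24930 N = 24.93 kN.
σ_{stainless steel} = P/A₂ = 24930/1075 = 23.19 MPa, tensile.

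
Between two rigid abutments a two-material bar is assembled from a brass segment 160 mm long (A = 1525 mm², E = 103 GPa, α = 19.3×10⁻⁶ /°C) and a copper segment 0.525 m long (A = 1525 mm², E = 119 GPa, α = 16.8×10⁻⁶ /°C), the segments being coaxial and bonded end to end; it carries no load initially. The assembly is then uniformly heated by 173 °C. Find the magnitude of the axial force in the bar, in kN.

P ≈ 527 kN (compressive)

With the walls removed the bar would change length by δ_free = Σ αᵢΔT Lᵢ = 19.3×10⁻⁶×173×160 + 16.8×10⁻⁶×173×525 = 2.06 mm.
The walls prevent any net length change, so an axial force P (same in every segment) develops. Compatibility: P · Σ Lᵢ/(AᵢEᵢ) = δ_free.
The series flexibility is Σ Lᵢ/(AᵢEᵢ) = 160/(1525×103×10³) + 525/(1525×119×10³) = 3.912×10⁻⁶ mm/N.
P = 2.06 / 3.912×10⁻⁶ = 526700 N = 526.7 kN, compressive.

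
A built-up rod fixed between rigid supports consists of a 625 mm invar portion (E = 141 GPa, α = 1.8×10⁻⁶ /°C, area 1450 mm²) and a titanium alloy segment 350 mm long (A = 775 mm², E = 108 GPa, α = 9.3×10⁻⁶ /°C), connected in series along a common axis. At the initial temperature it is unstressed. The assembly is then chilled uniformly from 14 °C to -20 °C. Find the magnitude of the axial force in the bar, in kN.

P ≈ 20.6 kN (tensile)

Free thermal contraction of the whole bar: Σ αᵢΔT Lᵢ = 1.8×10⁻⁶×34×625 + 9.3×10⁻⁶×34×350 = 0.1489 mm.
The rigid supports impose zero overall length change; the single axial force P common to all segments must satisfy P Σ Lᵢ/(AᵢEᵢ) = δ_free.
Σ Lᵢ/(AᵢEᵢ) = 625/(1450×141×10³) + 350/(775×108×10³) = 7.239×10⁻⁶ mm/N.
P = 0.1489 / 7.239×10⁻⁶ = 20570 N = 20.57 kN, tensile.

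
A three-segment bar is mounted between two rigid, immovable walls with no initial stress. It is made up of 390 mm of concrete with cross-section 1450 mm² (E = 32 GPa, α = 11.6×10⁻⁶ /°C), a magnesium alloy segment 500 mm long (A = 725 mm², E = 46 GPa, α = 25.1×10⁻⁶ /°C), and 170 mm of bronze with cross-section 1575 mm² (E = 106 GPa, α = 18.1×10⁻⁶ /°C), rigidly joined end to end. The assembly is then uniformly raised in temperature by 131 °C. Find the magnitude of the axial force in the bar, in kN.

Free thermal expansion of the whole bar: Σ αᵢΔT Lᵢ = 11.6×10⁻⁶×131×390 + 25.1×10⁻⁶×131×500 + 18.1×10⁻⁶×131×170 = 2.64 mm.
The walls prevent any net length change, so an axial force P (same in every segment) develops. Compatibility: P · Σ Lᵢ/(AᵢEᵢ) = δ_free.
Σ Lᵢ/(AᵢEᵢ) = 390/(1450×32×10³) + 500/(725×46×10³) + 170/(1575×106×10³) = 2.442×10⁻⁵ mm/N.
P = 2.64 / 2.442×10⁻⁵ = 108100 N = 108.1 kN, compressive.

P ≈ 108 kN (compressive)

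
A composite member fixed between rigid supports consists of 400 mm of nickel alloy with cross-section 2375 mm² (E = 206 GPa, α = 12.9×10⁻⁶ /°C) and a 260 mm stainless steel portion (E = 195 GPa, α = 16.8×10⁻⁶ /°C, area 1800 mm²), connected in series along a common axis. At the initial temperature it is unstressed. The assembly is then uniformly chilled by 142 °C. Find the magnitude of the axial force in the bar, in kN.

P ≈ 868 kN (tensile)

If the supports were absent, the total length change would be Σ αᵢΔT Lᵢ = 12.9×10⁻⁶×142×400 + 16.8×10⁻⁶×142×260 = 1.353 mm.
The walls prevent any net length change, so an axial force P (same in every segment) develops. Compatibility: P · Σ Lᵢ/(AᵢEᵢ) = δ_free.
Σ Lᵢ/(AᵢEᵢ) = 400/(2375×206×10³) + 260/(1800×195×10³) = 1.558×10⁻⁶ mm/N.
P = 1.353 / 1.558×10⁻⁶ = 868200 N = 868.2 kN, tensile.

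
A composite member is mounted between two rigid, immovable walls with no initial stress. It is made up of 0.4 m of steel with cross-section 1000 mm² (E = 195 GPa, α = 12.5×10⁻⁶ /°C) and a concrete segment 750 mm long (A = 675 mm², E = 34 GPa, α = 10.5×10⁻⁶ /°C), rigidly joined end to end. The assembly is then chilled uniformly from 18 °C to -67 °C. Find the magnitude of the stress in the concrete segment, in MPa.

Free thermal contraction of the whole bar: Σ αᵢΔT Lᵢ = 12.5×10⁻⁶×85×400 + 10.5×10⁻⁶×85×750 = 1.094 mm.
The walls prevent any net length change, so an axial force P (same in every segment) develops. Compatibility: P · Σ Lᵢ/(AᵢEᵢ) = δ_free.
Σ Lᵢ/(AᵢEᵢ) = 400/(1000×195×10³) + 750/(675×34×10³) = 3.473×10⁻⁵ mm/N.
P = 1.094 / 3.473×10⁻⁵ = 31510 N = 31.51 kN, tensile.
σ_{concrete} = P / A = 31510 / 675 = 46.68 MPa.

σ ≈ 46.7 MPa (tensile)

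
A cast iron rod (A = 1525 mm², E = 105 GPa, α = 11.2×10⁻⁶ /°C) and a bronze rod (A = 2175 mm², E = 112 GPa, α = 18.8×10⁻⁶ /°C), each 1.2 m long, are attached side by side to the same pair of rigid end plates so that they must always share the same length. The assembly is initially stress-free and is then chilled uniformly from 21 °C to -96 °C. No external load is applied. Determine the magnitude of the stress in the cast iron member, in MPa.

σ ≈ 56.3 MPa (compressive)

The bronze has the larger α, so on cooling it would change length more than the cast iron if both were free. The rigid plates force a common final length, so the bronze is put into tension and the cast iron into compression, with equal and opposite forces P (no external load).
Compatibility of the two members (thermal + elastic change equal): (α₁ − α₂)ΔT = P·[1/(A₁E₁) + 1/(A₂E₂)].
|α₁ − α₂|·ΔT = 7.6×10⁻⁶ × 117 = 0.0008892.
1/(A₁E₁) + 1/(A₂E₂) = 1/(1525×105×10³) + 1/(2175×112×10³) = 1.035×10⁻⁸ N⁻¹.
So P = 0.0008892 / 1.035×10⁻⁸ = 85.91 kN.
σ_{cast iron} = P/A₁ = 85910/1525 = 56.34 MPa, compressive.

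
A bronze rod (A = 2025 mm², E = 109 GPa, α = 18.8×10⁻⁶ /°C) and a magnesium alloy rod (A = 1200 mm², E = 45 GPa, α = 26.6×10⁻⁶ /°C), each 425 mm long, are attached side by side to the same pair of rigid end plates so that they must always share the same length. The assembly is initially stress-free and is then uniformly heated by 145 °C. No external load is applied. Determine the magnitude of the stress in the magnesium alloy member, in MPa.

σ ≈ 40.9 MPa (compressive)

Equilibrium of a rigid end plate with no external load gives equal and opposite internal forces ±P in the two members. Since α_{magnesium alloy} > α_{bronze}, heating drives the magnesium alloy into compression and the bronze into tension.
Compatibility of the two members (thermal + elastic change equal): (α₁ − α₂)ΔT = P·[1/(A₁E₁) + 1/(A₂E₂)].
|α₁ − α₂|·ΔT = 7.8×10⁻⁶ × 145 = 0.001131.
1/(A₁E₁) + 1/(A₂E₂) = 1/(2025×109×10³) + 1/(1200×45×10³) = 2.305×10⁻⁸ N⁻¹.
P = 0.001131 / 2.305×10⁻⁸ = 49070 N = 49.07 kN.
σ_{magnesium alloy} = P/A₂ = 49070/1200 = 40.89 MPa, compressive.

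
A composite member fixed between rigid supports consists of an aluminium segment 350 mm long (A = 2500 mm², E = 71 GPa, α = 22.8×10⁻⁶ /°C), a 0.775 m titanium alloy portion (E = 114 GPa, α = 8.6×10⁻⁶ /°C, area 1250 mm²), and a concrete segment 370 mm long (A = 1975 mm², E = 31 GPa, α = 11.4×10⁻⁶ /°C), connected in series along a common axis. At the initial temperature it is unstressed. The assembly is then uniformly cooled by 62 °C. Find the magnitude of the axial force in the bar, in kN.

P ≈ 86.9 kN (tensile)

With the walls removed the bar would change length by δ_free = Σ αᵢΔT Lᵢ = 22.8×10⁻⁶×62×350 + 8.6×10⁻⁶×62×775 + 11.4×10⁻⁶×62×370 = 1.17 mm.
Since the ends are fixed, an axial force P builds up, equal in every segment, with P · Σ Lᵢ/(AᵢEᵢ) = δ_free.
The series flexibility is Σ Lᵢ/(AᵢEᵢ) = 350/(2500×71×10³) + 775/(1250×114×10³) + 370/(1975×31×10³) = 1.345×10⁻⁵ mm/N.
P = 1.17 / 1.345×10⁻⁵ = 86930 N = 86.93 kN, tensile.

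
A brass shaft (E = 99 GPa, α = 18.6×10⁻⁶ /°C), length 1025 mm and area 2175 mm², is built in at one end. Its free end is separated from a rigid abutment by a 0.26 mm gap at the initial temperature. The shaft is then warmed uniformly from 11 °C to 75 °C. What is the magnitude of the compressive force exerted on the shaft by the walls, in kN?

Unrestrained expansion: δ_free = αΔT L = 18.6×10⁻⁶ × 64 × 1025 = 1.22 mm.
The gap closes (δ_free > 0.26 mm) and the wall then resists a further 1.22 − 0.26 = 0.9602 mm of expansion.
That suppressed elongation corresponds to σ = E·Δ/L = 99×10³ × 0.9602/1025 = 92.74 MPa.
P = σA = 92.74 × 2175 = 201.7 kN.

P ≈ 202 kN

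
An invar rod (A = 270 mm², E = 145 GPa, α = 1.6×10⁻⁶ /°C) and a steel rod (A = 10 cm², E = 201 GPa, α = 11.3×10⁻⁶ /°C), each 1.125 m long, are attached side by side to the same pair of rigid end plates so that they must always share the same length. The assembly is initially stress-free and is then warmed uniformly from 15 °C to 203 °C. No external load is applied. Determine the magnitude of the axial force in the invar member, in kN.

P ≈ 59.8 kN (tensile in the invar)

The steel has the larger α, so on heating it would change length more than the invar if both were free. The rigid plates force a common final length, so the steel is put into compression and the invar into tension, with equal and opposite forces P (no external load).
Equating the net (thermal + elastic) strains gives |α₁ − α₂|·ΔT = P·[1/(A₁E₁) + 1/(A₂E₂)].
|α₁ − α₂|·ΔT = 9.7×10⁻⁶ × 188 = 0.001824.
1/(A₁E₁) + 1/(A₂E₂) = 1/(270×145×10³) + 1/(1000×201×10³) = 3.052×10⁻⁸ N⁻¹.
So P = 0.001824 / 3.052×10⁻⁸ = 59.76 kN.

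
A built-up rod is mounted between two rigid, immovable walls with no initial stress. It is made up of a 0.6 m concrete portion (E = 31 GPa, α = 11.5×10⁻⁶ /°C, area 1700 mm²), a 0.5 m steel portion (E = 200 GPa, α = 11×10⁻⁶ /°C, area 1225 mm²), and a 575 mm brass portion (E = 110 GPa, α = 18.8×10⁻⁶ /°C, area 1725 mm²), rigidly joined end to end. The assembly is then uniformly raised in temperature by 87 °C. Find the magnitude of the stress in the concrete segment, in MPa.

If the supports were absent, the total length change would be Σ αᵢΔT Lᵢ = 11.5×10⁻⁶×87×600 + 11×10⁻⁶×87×500 + 18.8×10⁻⁶×87×575 = 2.019 mm.
The walls prevent any net length change, so an axial force P (same in every segment) develops. Compatibility: P · Σ Lᵢ/(AᵢEᵢ) = δ_free.
The series flexibility is Σ Lᵢ/(AᵢEᵢ) = 600/(1700×31×10³) + 500/(1225×200×10³) + 575/(1725×110×10³) = 1.646×10⁻⁵ mm/N.
Hence P = δ_free / Σ(L/AE) = 2.019/1.646×10⁻⁵ = 122.7 kN (compressive).
σ_{concrete} = P / A = 122700 / 1700 = 72.18 MPa.

σ ≈ 72.2 MPa (compressive)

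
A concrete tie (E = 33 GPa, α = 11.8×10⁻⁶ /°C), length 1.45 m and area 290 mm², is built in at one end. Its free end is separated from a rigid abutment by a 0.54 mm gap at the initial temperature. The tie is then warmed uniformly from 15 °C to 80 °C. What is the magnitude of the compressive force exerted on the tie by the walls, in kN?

P ≈ 3.78 kN

Unrestrained expansion: δ_free = αΔT L = 11.8×10⁻⁶ × 65 × 1450 = 1.112 mm.
The gap closes (δ_free > 0.54 mm) and the wall then resists a further 1.112 − 0.54 = 0.5721 mm of expansion.
That suppressed elongation corresponds to σ = E·Δ/L = 33×10³ × 0.5721/1450 = 13.02 MPa.
Force on the wall = σA = 13.02 × 290 mm² = 3.776 kN.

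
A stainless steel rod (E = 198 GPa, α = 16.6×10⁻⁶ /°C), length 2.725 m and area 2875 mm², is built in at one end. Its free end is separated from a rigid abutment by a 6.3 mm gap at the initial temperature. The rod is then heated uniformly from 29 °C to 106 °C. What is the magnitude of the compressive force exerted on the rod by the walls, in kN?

P ≈ 0 kN

Free thermal elongation = αΔT L = 16.6×10⁻⁶ × 77 × 2725 = 3.483 mm.
This is smaller than the 6.3 mm clearance, so the rod expands freely without reaching the stop — the stress is zero.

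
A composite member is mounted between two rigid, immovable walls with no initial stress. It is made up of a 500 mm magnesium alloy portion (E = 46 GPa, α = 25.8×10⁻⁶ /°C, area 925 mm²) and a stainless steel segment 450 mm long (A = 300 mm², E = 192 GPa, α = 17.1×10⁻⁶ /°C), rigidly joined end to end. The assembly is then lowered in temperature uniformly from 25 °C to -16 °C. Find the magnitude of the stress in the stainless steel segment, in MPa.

σ ≈ 144 MPa (tensile)

Free thermal contraction of the whole bar: Σ αᵢΔT Lᵢ = 25.8×10⁻⁶×41×500 + 17.1×10⁻⁶×41×450 = 0.8444 mm.
The rigid supports impose zero overall length change; the single axial force P common to all segments must satisfy P Σ Lᵢ/(AᵢEᵢ) = δ_free.
The series flexibility is Σ Lᵢ/(AᵢEᵢ) = 500/(925×46×10³) + 450/(300×192×10³) = 1.956×10⁻⁵ mm/N.
Hence P = δ_free / Σ(L/AE) = 0.8444/1.956×10⁻⁵ = 43.16 kN (tensile).
σ_{stainless steel} = P / A = 43160 / 300 = 143.9 MPa.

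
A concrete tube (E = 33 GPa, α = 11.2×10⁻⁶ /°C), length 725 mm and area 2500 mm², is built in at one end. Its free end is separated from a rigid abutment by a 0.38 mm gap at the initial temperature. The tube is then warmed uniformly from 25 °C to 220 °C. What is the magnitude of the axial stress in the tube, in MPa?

Unrestrained expansion: δ_free = αΔT L = 11.2×10⁻⁶ × 195 × 725 = 1.583 mm.
The gap closes (δ_free > 0.38 mm) and the wall then resists a further 1.583 − 0.38 = 1.203 mm of expansion.
That suppressed elongation corresponds to σ = E·Δ/L = 33×10³ × 1.203/725 = 54.78 MPa.

σ ≈ 54.8 MPa (compressive)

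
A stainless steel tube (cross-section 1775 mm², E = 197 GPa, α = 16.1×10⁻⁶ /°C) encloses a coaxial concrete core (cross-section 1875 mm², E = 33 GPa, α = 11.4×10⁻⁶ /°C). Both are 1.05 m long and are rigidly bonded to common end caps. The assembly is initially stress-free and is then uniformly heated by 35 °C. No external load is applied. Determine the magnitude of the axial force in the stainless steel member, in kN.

Both members must finish at the same length. With the larger α, the stainless steel tends to over-expand; the plates restrain it, putting the stainless steel in compression and the concrete in tension. With no external load the two internal forces are equal and opposite, magnitude P.
Compatibility of the two members (thermal + elastic change equal): (α₁ − α₂)ΔT = P·[1/(A₁E₁) + 1/(A₂E₂)].
|α₁ − α₂|·ΔT = 4.7×10⁻⁶ × 35 = 0.0001645.
1/(A₁E₁) + 1/(A₂E₂) = 1/(1775×197×10³) + 1/(1875×33×10³) = 1.902×10⁻⁸ N⁻¹.
P = 0.0001645 / 1.902×10⁻⁸ = 8648 N = 8.648 kN.

P ≈ 8.65 kN (compressive in the stainless steel)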